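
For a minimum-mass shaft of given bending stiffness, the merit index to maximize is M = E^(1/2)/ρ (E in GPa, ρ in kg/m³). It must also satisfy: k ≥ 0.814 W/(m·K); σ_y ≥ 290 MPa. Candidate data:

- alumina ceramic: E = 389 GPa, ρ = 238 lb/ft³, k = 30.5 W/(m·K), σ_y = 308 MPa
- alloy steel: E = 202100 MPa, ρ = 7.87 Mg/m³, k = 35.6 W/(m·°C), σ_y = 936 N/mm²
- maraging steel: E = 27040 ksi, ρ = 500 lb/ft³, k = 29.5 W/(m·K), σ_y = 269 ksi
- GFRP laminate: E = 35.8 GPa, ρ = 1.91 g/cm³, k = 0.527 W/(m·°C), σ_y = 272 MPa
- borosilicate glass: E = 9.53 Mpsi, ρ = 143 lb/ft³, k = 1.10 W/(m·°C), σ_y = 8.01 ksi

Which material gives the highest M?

alumina ceramic

Screen on constraints: k ≥ 0.814 W/(m·K); σ_y ≥ 290 MPa. Survivors: alumina ceramic, alloy steel, maraging steel.
In SI units:
  alumina ceramic: E = 389.0 GPa, ρ = 3812 kg/m³
  alloy steel: E = 202.1 GPa, ρ = 7870 kg/m³
  maraging steel: E = 186.4 GPa, ρ = 8009 kg/m³
  alumina ceramic: M = 5.17×10⁻³
  alloy steel: M = 1.81×10⁻³
  maraging steel: M = 1.70×10⁻³
The maximum is for alumina ceramic.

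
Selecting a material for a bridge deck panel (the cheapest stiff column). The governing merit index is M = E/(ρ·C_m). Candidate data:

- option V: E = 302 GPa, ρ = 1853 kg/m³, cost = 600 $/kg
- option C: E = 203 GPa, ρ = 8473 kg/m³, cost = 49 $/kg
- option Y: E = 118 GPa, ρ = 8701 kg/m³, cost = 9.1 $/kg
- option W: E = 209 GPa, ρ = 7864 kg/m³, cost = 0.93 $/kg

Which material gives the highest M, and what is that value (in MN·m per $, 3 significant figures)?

Per-candidate index values:
  option W: M = 28.6 MN·m per $
  option Y: M = 1.49 MN·m per $
  option C: M = 0.489 MN·m per $
  option V: M = 0.272 MN·m per $
Highest index: option W.

option W, M = 28.6 MN·m per $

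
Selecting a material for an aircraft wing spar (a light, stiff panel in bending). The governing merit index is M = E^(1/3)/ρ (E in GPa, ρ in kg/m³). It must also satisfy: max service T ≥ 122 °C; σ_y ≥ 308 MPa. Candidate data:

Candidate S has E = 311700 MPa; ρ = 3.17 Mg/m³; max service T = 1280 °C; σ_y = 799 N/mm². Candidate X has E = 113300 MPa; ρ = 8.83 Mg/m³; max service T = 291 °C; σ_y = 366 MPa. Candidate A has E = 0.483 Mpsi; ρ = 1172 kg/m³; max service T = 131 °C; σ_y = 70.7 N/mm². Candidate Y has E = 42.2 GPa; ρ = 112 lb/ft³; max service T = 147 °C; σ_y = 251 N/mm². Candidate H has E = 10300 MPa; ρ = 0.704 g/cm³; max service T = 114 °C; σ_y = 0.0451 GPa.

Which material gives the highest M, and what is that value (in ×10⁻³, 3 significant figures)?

Screen on constraints: max service T ≥ 122 °C; σ_y ≥ 308 MPa. Survivors: candidate S, candidate X.
Putting every candidate on a common basis:
  candidate S: E = 311.7 GPa, ρ = 3170 kg/m³
  candidate X: E = 113.3 GPa, ρ = 8830 kg/m³
  candidate S: M = 2.14×10⁻³
  candidate X: M = 0.548×10⁻³
Candidate S has the largest M.

candidate S, M = 2.14×10⁻³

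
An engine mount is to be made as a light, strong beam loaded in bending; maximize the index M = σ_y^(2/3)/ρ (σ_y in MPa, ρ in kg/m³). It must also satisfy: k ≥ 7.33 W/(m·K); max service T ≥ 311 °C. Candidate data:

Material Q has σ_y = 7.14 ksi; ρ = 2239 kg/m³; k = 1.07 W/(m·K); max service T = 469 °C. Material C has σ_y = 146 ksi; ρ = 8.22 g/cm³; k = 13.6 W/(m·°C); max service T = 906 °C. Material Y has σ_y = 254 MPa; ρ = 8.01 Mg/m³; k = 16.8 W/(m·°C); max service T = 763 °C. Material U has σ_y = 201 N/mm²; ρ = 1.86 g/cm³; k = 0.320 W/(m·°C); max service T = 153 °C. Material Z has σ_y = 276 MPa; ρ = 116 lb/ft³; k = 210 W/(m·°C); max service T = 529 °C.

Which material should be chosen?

Screen on constraints: k ≥ 7.33 W/(m·K); max service T ≥ 311 °C. Survivors: material C, material Y, material Z.
Normalizing units and computing the index:
  material C: σ_y = 1007 MPa, ρ = 8220 kg/m³
  material Y: σ_y = 254.0 MPa, ρ = 8010 kg/m³
  material Z: σ_y = 276.0 MPa, ρ = 1858 kg/m³
  material Z: M = 22.8×10⁻³
  material C: M = 12.2×10⁻³
  material Y: M = 5.01×10⁻³
Material Z has the largest M.

material Z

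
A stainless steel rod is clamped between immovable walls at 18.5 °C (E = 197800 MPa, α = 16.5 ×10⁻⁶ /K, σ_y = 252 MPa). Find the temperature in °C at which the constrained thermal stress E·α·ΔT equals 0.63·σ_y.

E = 197800 MPa = 197.8 GPa.
E·α·ΔT = 158.8 MPa ⇒ ΔT = 158.8 / (197.8×10³ × 16.5×10⁻⁶) = 48.64 K.
T = 18.5 + 48.64 = 67.14 °C.

67.1 °C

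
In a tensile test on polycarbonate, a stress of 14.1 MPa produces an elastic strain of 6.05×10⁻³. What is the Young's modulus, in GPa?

E = σ/ε = 14.1 MPa / 6.05×10⁻³ = 2331 MPa = 2.33 GPa.

2.33 GPa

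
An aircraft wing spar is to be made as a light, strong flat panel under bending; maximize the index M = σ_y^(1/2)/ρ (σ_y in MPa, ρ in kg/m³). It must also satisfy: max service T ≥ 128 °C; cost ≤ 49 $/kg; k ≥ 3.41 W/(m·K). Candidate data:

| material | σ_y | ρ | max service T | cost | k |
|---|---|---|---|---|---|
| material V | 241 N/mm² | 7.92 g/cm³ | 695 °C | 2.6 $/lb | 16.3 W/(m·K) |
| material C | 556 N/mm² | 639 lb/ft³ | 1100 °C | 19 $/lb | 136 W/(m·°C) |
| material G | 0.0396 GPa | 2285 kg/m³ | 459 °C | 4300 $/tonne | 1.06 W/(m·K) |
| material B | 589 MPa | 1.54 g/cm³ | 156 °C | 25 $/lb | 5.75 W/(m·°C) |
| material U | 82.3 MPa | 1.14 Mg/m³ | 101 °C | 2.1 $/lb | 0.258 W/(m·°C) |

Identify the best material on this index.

Screen on constraints: max service T ≥ 128 °C; cost ≤ 49 $/kg; k ≥ 3.41 W/(m·K). Survivors: material V, material C.
Putting every candidate on a common basis:
  material V: σ_y = 241.0 MPa, ρ = 7920 kg/m³
  material C: σ_y = 556.0 MPa, ρ = 10240 kg/m³
  material C: M = 2.30×10⁻³
  material V: M = 1.96×10⁻³
Highest index: material C.

material C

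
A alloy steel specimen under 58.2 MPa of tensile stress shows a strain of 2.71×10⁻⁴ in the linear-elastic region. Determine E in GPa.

E = σ/ε = 58.2 MPa / 2.71×10⁻⁴ = 214800 MPa = 215 GPa.

215 GPa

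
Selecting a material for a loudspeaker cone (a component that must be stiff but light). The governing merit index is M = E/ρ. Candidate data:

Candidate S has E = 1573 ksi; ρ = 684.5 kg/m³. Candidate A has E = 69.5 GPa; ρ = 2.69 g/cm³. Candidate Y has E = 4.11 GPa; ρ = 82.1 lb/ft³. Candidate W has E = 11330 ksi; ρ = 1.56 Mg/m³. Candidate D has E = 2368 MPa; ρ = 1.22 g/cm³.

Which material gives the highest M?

candidate W

After converting to SI:
  candidate S: E = 10.85 GPa, ρ = 684.5 kg/m³
  candidate A: E = 69.50 GPa, ρ = 2690 kg/m³
  candidate Y: E = 4.110 GPa, ρ = 1315 kg/m³
  candidate W: E = 78.12 GPa, ρ = 1560 kg/m³
  candidate D: E = 2.368 GPa, ρ = 1220 kg/m³
  candidate W: M = 50.1 MN·m/kg
  candidate A: M = 25.8 MN·m/kg
  candidate S: M = 15.8 MN·m/kg
  candidate Y: M = 3.13 MN·m/kg
  candidate D: M = 1.94 MN·m/kg
Highest index: candidate W.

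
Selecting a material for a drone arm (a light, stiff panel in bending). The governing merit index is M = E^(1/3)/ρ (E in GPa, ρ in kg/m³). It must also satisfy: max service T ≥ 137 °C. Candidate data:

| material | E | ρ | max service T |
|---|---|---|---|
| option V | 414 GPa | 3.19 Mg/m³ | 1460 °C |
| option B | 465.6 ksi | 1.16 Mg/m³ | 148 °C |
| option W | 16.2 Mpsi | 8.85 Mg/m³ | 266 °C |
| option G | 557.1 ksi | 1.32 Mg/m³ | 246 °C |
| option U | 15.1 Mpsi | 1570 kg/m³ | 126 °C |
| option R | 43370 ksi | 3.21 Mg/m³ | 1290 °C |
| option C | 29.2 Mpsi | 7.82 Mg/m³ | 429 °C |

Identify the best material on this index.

Screen on constraints: max service T ≥ 137 °C. Survivors: option V, option B, option W, option G, option R, option C.
Putting every candidate on a common basis:
  option V: E = 414.0 GPa, ρ = 3190 kg/m³
  option B: E = 3.210 GPa, ρ = 1160 kg/m³
  option W: E = 111.7 GPa, ρ = 8850 kg/m³
  option G: E = 3.841 GPa, ρ = 1320 kg/m³
  option R: E = 299.0 GPa, ρ = 3210 kg/m³
  option C: E = 201.3 GPa, ρ = 7820 kg/m³
  option V: M = 2.34×10⁻³
  option R: M = 2.08×10⁻³
  option B: M = 1.27×10⁻³
  option G: M = 1.19×10⁻³
  option C: M = 0.749×10⁻³
  option W: M = 0.544×10⁻³
The maximum is for option V.

option V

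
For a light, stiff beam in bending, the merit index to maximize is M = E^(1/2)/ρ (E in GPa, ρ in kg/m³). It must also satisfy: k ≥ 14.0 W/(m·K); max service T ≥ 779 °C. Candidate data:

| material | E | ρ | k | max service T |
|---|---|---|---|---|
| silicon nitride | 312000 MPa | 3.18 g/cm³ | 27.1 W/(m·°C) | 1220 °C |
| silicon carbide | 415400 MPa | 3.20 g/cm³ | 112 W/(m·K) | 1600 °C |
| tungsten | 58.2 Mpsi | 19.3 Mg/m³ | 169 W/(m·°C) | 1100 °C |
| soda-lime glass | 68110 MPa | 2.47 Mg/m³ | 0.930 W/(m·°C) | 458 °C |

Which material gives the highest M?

silicon carbide

Screen on constraints: k ≥ 14.0 W/(m·K); max service T ≥ 779 °C. Survivors: silicon nitride, silicon carbide, tungsten.
Putting every candidate on a common basis:
  silicon nitride: E = 312.0 GPa, ρ = 3180 kg/m³
  silicon carbide: E = 415.4 GPa, ρ = 3200 kg/m³
  tungsten: E = 401.3 GPa, ρ = 19300 kg/m³
  silicon carbide: M = 6.37×10⁻³
  silicon nitride: M = 5.55×10⁻³
  tungsten: M = 1.04×10⁻³
Silicon carbide has the largest M.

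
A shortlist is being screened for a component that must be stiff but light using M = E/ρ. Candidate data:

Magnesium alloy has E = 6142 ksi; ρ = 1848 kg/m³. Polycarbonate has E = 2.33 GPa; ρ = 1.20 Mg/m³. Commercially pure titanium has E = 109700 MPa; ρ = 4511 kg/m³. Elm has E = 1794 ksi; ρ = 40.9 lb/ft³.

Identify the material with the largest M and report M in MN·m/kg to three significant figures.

commercially pure titanium, M = 24.3 MN·m/kg

Putting every candidate on a common basis:
  magnesium alloy: E = 42.35 GPa, ρ = 1848 kg/m³
  polycarbonate: E = 2.330 GPa, ρ = 1200 kg/m³
  commercially pure titanium: E = 109.7 GPa, ρ = 4511 kg/m³
  elm: E = 12.37 GPa, ρ = 655.2 kg/m³
  commercially pure titanium: M = 24.3 MN·m/kg
  magnesium alloy: M = 22.9 MN·m/kg
  elm: M = 18.9 MN·m/kg
  polycarbonate: M = 1.94 MN·m/kg
Commercially pure titanium has the largest M.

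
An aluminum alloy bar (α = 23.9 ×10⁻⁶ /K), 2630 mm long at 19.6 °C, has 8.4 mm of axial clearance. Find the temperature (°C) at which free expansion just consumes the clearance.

153 °C

α·L₀·ΔT = 8.4 mm ⇒ ΔT = 8.4 / (23.9×10⁻⁶ × 2630.0) = 133.6 K.
T = 19.6 + 133.6 = 153.2 °C.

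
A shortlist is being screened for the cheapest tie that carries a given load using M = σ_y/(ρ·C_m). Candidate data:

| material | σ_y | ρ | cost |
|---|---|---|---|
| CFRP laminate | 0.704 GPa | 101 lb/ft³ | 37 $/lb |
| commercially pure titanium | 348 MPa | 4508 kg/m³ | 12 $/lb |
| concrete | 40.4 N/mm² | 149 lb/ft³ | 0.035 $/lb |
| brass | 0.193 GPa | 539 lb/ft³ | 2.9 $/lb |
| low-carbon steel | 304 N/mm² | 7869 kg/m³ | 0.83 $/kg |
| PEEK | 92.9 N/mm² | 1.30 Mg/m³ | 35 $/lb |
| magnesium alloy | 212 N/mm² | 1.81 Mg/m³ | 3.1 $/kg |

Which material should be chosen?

Putting every candidate on a common basis:
  CFRP laminate: σ_y = 704.0 MPa, ρ = 1618 kg/m³, cost = 81.57 $/kg
  commercially pure titanium: σ_y = 348.0 MPa, ρ = 4508 kg/m³, cost = 26.46 $/kg
  concrete: σ_y = 40.40 MPa, ρ = 2387 kg/m³, cost = 0.07716 $/kg
  brass: σ_y = 193.0 MPa, ρ = 8634 kg/m³, cost = 6.393 $/kg
  low-carbon steel: σ_y = 304.0 MPa, ρ = 7869 kg/m³, cost = 0.8300 $/kg
  PEEK: σ_y = 92.90 MPa, ρ = 1300 kg/m³, cost = 77.16 $/kg
  magnesium alloy: σ_y = 212.0 MPa, ρ = 1810 kg/m³, cost = 3.100 $/kg
  concrete: M = 219 kN·m per $
  low-carbon steel: M = 46.5 kN·m per $
  magnesium alloy: M = 37.8 kN·m per $
  CFRP laminate: M = 5.33 kN·m per $
  brass: M = 3.50 kN·m per $
  commercially pure titanium: M = 2.92 kN·m per $
  PEEK: M = 0.926 kN·m per $
The maximum is for concrete.

concrete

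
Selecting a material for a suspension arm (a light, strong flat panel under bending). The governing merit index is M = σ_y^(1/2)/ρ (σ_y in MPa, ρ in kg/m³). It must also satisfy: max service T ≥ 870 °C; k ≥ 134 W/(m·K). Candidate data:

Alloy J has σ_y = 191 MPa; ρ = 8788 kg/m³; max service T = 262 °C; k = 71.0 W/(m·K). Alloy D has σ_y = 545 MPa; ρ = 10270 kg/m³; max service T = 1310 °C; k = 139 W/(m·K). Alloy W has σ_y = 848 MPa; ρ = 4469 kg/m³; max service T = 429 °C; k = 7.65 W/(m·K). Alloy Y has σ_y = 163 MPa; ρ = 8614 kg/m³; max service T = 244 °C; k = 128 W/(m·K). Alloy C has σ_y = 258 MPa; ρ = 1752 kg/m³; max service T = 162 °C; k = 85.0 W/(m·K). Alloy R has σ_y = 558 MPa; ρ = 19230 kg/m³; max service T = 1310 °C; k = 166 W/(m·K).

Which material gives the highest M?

alloy D

Screen on constraints: max service T ≥ 870 °C; k ≥ 134 W/(m·K). Survivors: alloy D, alloy R.
Per-candidate index values:
  alloy D: M = 2.27×10⁻³
  alloy R: M = 1.23×10⁻³
The maximum is for alloy D.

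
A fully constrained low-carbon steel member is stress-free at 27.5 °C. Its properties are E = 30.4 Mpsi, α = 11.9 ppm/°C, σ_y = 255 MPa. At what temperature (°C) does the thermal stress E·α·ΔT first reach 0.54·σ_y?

82.7 °C

E = 30.4 Mpsi = 209.6 GPa.
E·α·ΔT = 137.7 MPa ⇒ ΔT = 137.7 / (209.6×10³ × 11.9×10⁻⁶) = 55.21 K.
T = 27.5 + 55.21 = 82.71 °C.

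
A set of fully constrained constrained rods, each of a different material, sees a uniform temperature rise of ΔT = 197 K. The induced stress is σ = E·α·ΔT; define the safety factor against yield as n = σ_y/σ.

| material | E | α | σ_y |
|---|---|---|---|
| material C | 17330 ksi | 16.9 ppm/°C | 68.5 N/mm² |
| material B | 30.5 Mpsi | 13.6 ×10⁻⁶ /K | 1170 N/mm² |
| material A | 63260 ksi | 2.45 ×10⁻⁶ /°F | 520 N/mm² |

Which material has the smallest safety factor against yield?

material C

With everything in SI (GPa, ×10⁻⁶/K, MPa):
  material C: E = 119.5, α = 16.9, σ_y = 68.50 → σ = 398 MPa, n = 0.172
  material B: E = 210.3, α = 13.6, σ_y = 1170 → σ = 563 MPa, n = 2.08
  material A: E = 436.2, α = 4.41, σ_y = 520.0 → σ = 379 MPa, n = 1.37
The minimum is material C at n = 0.172.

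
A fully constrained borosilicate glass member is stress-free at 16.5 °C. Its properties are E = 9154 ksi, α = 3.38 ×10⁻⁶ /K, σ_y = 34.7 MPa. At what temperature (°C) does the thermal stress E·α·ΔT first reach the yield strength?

E = 9154 ksi = 63.11 GPa.
E·α·ΔT = 34.70 MPa ⇒ ΔT = 34.70 / (63.11×10³ × 3.38×10⁻⁶) = 162.7 K.
T = 16.5 + 162.7 = 179.2 °C.

179 °C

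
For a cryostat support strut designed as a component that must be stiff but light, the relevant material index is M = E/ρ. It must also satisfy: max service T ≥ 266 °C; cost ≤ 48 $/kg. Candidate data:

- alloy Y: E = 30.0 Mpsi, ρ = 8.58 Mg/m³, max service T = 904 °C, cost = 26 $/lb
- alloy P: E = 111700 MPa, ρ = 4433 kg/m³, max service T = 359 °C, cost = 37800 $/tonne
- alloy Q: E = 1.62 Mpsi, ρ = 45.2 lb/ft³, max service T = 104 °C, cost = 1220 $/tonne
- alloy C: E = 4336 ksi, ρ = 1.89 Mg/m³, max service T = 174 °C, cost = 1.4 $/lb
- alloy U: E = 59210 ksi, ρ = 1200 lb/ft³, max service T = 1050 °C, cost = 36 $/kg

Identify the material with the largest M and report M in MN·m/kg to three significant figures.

Screen on constraints: max service T ≥ 266 °C; cost ≤ 48 $/kg. Survivors: alloy P, alloy U.
Convert each candidate to consistent units, then evaluate M:
  alloy P: E = 111.7 GPa, ρ = 4433 kg/m³
  alloy U: E = 408.2 GPa, ρ = 19220 kg/m³
  alloy P: M = 25.2 MN·m/kg
  alloy U: M = 21.2 MN·m/kg
Alloy P ranks first.

alloy P, M = 25.2 MN·m/kg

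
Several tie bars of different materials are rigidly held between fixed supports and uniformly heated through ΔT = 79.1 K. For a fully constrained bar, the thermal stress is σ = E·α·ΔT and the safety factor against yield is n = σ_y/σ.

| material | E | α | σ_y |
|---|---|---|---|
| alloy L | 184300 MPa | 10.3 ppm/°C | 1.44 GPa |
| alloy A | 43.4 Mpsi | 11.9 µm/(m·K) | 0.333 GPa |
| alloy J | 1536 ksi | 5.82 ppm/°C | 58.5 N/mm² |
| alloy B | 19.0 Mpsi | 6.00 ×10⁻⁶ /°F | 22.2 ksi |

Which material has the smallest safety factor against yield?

Per material, after unit conversion:
  alloy L: E = 184.3, α = 10.3, σ_y = 1440 → σ = 150 MPa, n = 9.59
  alloy A: E = 299.2, α = 11.9, σ_y = 333.0 → σ = 282 MPa, n = 1.18
  alloy J: E = 10.59, α = 5.82, σ_y = 58.50 → σ = 4.88 MPa, n = 12.0
  alloy B: E = 131.0, α = 10.8, σ_y = 153.1 → σ = 112 MPa, n = 1.37
The minimum is alloy A at n = 1.18.

alloy A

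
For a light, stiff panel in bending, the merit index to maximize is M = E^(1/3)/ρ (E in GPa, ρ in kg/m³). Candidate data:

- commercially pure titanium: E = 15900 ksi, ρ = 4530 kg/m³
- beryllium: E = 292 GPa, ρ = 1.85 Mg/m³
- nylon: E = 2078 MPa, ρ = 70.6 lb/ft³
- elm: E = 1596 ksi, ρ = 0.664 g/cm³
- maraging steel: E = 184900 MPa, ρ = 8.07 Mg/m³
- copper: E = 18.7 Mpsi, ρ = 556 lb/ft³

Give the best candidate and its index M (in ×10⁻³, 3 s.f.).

beryllium, M = 3.59×10⁻³

After converting to SI:
  commercially pure titanium: E = 109.6 GPa, ρ = 4530 kg/m³
  beryllium: E = 292.0 GPa, ρ = 1850 kg/m³
  nylon: E = 2.078 GPa, ρ = 1131 kg/m³
  elm: E = 11.00 GPa, ρ = 664.0 kg/m³
  maraging steel: E = 184.9 GPa, ρ = 8070 kg/m³
  copper: E = 128.9 GPa, ρ = 8906 kg/m³
  beryllium: M = 3.59×10⁻³
  elm: M = 3.35×10⁻³
  nylon: M = 1.13×10⁻³
  commercially pure titanium: M = 1.06×10⁻³
  maraging steel: M = 0.706×10⁻³
  copper: M = 0.567×10⁻³
Beryllium ranks first.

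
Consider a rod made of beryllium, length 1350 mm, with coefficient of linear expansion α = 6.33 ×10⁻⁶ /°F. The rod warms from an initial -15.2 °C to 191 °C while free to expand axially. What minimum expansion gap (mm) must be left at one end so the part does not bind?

Convert α: 6.33×10⁻⁶/°F × (9/5) = 11.4×10⁻⁶/K.
ΔT = 191 − (-15.2) = 206.2 K.
ΔL = α·L₀·ΔT = 11.4×10⁻⁶ × 1350 mm × 206.2 K = 3.17 mm.

3.17 mm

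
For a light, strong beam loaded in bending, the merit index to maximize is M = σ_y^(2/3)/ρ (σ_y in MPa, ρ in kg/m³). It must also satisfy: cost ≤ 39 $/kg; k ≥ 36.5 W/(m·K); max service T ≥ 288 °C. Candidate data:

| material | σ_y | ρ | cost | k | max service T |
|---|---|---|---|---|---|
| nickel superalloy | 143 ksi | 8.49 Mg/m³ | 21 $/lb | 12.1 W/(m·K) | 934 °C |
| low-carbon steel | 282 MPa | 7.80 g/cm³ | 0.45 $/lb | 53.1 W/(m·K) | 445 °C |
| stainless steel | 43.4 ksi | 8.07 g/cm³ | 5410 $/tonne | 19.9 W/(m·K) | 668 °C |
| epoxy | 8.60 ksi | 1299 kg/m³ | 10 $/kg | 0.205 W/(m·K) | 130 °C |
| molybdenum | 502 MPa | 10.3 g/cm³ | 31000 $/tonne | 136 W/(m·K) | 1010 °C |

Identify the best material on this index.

molybdenum

Screen on constraints: cost ≤ 39 $/kg; k ≥ 36.5 W/(m·K); max service T ≥ 288 °C. Survivors: low-carbon steel, molybdenum.
Normalizing units and computing the index:
  low-carbon steel: σ_y = 282.0 MPa, ρ = 7800 kg/m³
  molybdenum: σ_y = 502.0 MPa, ρ = 10300 kg/m³
  molybdenum: M = 6.13×10⁻³
  low-carbon steel: M = 5.51×10⁻³
Highest index: molybdenum.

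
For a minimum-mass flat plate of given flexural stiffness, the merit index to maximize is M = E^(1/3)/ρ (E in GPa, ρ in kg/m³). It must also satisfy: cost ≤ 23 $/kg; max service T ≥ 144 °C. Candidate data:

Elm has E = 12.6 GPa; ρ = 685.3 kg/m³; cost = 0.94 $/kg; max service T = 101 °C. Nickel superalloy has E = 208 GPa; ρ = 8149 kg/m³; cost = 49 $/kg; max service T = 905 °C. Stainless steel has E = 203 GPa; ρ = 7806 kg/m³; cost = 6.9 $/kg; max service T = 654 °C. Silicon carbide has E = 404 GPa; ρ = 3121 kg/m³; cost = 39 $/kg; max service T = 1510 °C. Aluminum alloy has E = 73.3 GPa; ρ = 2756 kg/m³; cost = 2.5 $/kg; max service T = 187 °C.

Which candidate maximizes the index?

Screen on constraints: cost ≤ 23 $/kg; max service T ≥ 144 °C. Survivors: stainless steel, aluminum alloy.
Computing M directly (units already consistent):
  aluminum alloy: M = 1.52×10⁻³
  stainless steel: M = 0.753×10⁻³
The maximum is for aluminum alloy.

aluminum alloy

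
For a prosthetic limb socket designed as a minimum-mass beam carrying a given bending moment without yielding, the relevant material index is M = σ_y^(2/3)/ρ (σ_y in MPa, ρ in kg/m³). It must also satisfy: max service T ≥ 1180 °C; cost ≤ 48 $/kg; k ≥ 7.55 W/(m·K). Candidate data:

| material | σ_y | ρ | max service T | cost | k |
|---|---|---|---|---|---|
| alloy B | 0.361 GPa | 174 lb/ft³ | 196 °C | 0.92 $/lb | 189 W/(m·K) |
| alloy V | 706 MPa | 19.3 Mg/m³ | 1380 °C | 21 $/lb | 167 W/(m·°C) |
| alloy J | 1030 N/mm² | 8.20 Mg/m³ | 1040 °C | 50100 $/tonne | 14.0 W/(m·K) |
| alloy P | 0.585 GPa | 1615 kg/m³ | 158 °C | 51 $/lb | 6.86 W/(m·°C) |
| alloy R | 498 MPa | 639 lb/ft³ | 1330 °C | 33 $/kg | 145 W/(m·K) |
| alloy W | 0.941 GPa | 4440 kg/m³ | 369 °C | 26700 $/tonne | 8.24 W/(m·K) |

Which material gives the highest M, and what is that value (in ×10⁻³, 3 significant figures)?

alloy R, M = 6.14×10⁻³

Screen on constraints: max service T ≥ 1180 °C; cost ≤ 48 $/kg; k ≥ 7.55 W/(m·K). Survivors: alloy V, alloy R.
In SI units:
  alloy V: σ_y = 706.0 MPa, ρ = 19300 kg/m³
  alloy R: σ_y = 498.0 MPa, ρ = 10240 kg/m³
  alloy R: M = 6.14×10⁻³
  alloy V: M = 4.11×10⁻³
The maximum is for alloy R.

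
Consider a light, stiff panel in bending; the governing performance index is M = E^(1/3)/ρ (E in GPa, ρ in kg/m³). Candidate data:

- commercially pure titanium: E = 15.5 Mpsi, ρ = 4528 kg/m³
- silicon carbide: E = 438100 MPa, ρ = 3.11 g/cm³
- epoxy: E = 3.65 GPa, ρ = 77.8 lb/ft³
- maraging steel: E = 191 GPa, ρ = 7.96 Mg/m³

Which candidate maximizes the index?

silicon carbide

Putting every candidate on a common basis:
  commercially pure titanium: E = 106.9 GPa, ρ = 4528 kg/m³
  silicon carbide: E = 438.1 GPa, ρ = 3110 kg/m³
  epoxy: E = 3.650 GPa, ρ = 1246 kg/m³
  maraging steel: E = 191.0 GPa, ρ = 7960 kg/m³
  silicon carbide: M = 2.44×10⁻³
  epoxy: M = 1.24×10⁻³
  commercially pure titanium: M = 1.05×10⁻³
  maraging steel: M = 0.723×10⁻³
Highest index: silicon carbide.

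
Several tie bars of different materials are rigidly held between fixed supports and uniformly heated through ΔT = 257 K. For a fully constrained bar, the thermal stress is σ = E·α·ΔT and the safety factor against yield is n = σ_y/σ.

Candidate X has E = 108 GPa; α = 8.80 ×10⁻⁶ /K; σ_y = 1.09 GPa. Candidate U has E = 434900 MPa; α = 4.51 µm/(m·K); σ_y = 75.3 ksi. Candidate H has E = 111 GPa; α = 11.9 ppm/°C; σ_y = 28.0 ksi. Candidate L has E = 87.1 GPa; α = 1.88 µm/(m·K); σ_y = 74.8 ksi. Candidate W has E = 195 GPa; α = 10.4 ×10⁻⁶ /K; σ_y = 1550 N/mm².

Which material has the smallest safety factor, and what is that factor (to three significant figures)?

candidate H, n = 0.569

In consistent units (E in GPa, α in ×10⁻⁶/K, σ_y in MPa):
  candidate X: E = 108.0, α = 8.80, σ_y = 1090 → σ = 244 MPa, n = 4.46
  candidate U: E = 434.9, α = 4.51, σ_y = 519.2 → σ = 504 MPa, n = 1.03
  candidate H: E = 111.0, α = 11.9, σ_y = 193.1 → σ = 339 MPa, n = 0.569
  candidate L: E = 87.10, α = 1.88, σ_y = 515.7 → σ = 42.1 MPa, n = 12.3
  candidate W: E = 195.0, α = 10.4, σ_y = 1550 → σ = 521 MPa, n = 2.97
Candidate H has the lowest safety factor, n = 0.569.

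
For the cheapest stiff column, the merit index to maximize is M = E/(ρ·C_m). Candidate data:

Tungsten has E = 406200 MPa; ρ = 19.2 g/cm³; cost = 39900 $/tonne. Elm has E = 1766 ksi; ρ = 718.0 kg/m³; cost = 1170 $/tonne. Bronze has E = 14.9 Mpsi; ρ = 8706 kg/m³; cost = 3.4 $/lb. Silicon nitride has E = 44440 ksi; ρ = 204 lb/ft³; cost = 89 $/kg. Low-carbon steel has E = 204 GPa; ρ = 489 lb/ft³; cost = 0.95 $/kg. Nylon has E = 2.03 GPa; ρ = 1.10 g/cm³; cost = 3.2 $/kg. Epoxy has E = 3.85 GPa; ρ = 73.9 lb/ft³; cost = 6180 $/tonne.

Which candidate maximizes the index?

In SI units:
  tungsten: E = 406.2 GPa, ρ = 19200 kg/m³, cost = 39.90 $/kg
  elm: E = 12.18 GPa, ρ = 718.0 kg/m³, cost = 1.170 $/kg
  bronze: E = 102.7 GPa, ρ = 8706 kg/m³, cost = 7.496 $/kg
  silicon nitride: E = 306.4 GPa, ρ = 3268 kg/m³, cost = 89.00 $/kg
  low-carbon steel: E = 204.0 GPa, ρ = 7833 kg/m³, cost = 0.9500 $/kg
  nylon: E = 2.030 GPa, ρ = 1100 kg/m³, cost = 3.200 $/kg
  epoxy: E = 3.850 GPa, ρ = 1184 kg/m³, cost = 6.180 $/kg
  low-carbon steel: M = 27.4 MN·m per $
  elm: M = 14.5 MN·m per $
  bronze: M = 1.57 MN·m per $
  silicon nitride: M = 1.05 MN·m per $
  nylon: M = 0.577 MN·m per $
  tungsten: M = 0.530 MN·m per $
  epoxy: M = 0.526 MN·m per $
Low-carbon steel has the largest M.

low-carbon steel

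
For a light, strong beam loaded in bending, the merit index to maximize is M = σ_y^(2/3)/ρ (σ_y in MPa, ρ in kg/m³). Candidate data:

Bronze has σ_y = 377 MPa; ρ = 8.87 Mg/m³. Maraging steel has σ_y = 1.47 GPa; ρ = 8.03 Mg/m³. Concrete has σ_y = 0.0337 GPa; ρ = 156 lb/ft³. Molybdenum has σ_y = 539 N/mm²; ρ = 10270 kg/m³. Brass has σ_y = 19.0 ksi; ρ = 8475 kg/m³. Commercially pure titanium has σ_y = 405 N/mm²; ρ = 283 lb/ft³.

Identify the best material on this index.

maraging steel

In SI units:
  bronze: σ_y = 377.0 MPa, ρ = 8870 kg/m³
  maraging steel: σ_y = 1470 MPa, ρ = 8030 kg/m³
  concrete: σ_y = 33.70 MPa, ρ = 2499 kg/m³
  molybdenum: σ_y = 539.0 MPa, ρ = 10270 kg/m³
  brass: σ_y = 131.0 MPa, ρ = 8475 kg/m³
  commercially pure titanium: σ_y = 405.0 MPa, ρ = 4533 kg/m³
  maraging steel: M = 16.1×10⁻³
  commercially pure titanium: M = 12.1×10⁻³
  molybdenum: M = 6.45×10⁻³
  bronze: M = 5.88×10⁻³
  concrete: M = 4.18×10⁻³
  brass: M = 3.04×10⁻³
The maximum is for maraging steel.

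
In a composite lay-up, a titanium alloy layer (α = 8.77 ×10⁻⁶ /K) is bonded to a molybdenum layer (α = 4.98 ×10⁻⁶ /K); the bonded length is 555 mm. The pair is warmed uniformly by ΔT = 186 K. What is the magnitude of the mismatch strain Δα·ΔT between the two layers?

7.05×10⁻⁴

Δα = |8.77 − 4.98|×10⁻⁶/K = 3.79×10⁻⁶/K.
Mismatch strain = Δα·ΔT = 3.79×10⁻⁶ × 186.0 = 7.05×10⁻⁴.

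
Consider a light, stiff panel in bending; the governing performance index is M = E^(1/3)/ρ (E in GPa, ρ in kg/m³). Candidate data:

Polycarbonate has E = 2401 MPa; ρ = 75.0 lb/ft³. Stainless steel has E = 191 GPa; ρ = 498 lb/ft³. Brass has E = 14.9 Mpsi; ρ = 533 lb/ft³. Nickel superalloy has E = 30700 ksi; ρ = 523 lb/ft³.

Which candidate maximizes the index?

polycarbonate

Putting every candidate on a common basis:
  polycarbonate: E = 2.401 GPa, ρ = 1201 kg/m³
  stainless steel: E = 191.0 GPa, ρ = 7977 kg/m³
  brass: E = 102.7 GPa, ρ = 8538 kg/m³
  nickel superalloy: E = 211.7 GPa, ρ = 8378 kg/m³
  polycarbonate: M = 1.11×10⁻³
  stainless steel: M = 0.722×10⁻³
  nickel superalloy: M = 0.711×10⁻³
  brass: M = 0.549×10⁻³
Polycarbonate ranks first.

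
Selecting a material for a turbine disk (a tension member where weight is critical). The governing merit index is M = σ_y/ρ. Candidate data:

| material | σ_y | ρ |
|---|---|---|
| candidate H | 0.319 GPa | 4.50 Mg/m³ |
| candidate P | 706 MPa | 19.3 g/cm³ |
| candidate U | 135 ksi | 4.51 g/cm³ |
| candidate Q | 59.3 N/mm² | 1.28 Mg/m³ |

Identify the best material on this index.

candidate U

After converting to SI:
  candidate H: σ_y = 319.0 MPa, ρ = 4500 kg/m³
  candidate P: σ_y = 706.0 MPa, ρ = 19300 kg/m³
  candidate U: σ_y = 930.8 MPa, ρ = 4510 kg/m³
  candidate Q: σ_y = 59.30 MPa, ρ = 1280 kg/m³
  candidate U: M = 206 kN·m/kg
  candidate H: M = 70.9 kN·m/kg
  candidate Q: M = 46.3 kN·m/kg
  candidate P: M = 36.6 kN·m/kg
Candidate U has the largest M.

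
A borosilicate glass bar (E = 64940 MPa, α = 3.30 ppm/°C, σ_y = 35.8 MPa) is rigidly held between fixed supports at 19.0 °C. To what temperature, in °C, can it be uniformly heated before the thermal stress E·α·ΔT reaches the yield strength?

186 °C

E = 64940 MPa = 64.94 GPa.
E·α·ΔT = 35.80 MPa ⇒ ΔT = 35.80 / (64.94×10³ × 3.30×10⁻⁶) = 167.1 K.
T = 19.0 + 167.1 = 186.1 °C.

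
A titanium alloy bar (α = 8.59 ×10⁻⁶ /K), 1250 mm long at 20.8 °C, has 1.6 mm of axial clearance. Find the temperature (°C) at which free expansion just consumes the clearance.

170 °C

α·L₀·ΔT = 1.6 mm ⇒ ΔT = 1.6 / (8.59×10⁻⁶ × 1250.0) = 149.0 K.
T = 20.8 + 149.0 = 169.8 °C.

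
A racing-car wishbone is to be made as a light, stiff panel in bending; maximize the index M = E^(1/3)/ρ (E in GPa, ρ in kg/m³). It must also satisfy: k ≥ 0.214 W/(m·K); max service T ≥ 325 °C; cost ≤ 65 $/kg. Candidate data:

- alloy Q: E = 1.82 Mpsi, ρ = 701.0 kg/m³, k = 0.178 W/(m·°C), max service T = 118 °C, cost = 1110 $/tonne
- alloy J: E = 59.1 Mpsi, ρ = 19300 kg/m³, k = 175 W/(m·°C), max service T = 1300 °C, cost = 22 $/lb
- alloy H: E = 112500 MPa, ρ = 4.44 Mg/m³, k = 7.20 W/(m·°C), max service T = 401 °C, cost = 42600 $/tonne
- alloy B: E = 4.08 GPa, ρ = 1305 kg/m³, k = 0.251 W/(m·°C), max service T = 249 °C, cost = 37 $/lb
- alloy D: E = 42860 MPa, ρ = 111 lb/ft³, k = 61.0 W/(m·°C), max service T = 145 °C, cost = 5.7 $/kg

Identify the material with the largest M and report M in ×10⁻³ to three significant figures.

alloy H, M = 1.09×10⁻³

Screen on constraints: k ≥ 0.214 W/(m·K); max service T ≥ 325 °C; cost ≤ 65 $/kg. Survivors: alloy J, alloy H.
In SI units:
  alloy J: E = 407.5 GPa, ρ = 19300 kg/m³
  alloy H: E = 112.5 GPa, ρ = 4440 kg/m³
  alloy H: M = 1.09×10⁻³
  alloy J: M = 0.384×10⁻³
The maximum is for alloy H.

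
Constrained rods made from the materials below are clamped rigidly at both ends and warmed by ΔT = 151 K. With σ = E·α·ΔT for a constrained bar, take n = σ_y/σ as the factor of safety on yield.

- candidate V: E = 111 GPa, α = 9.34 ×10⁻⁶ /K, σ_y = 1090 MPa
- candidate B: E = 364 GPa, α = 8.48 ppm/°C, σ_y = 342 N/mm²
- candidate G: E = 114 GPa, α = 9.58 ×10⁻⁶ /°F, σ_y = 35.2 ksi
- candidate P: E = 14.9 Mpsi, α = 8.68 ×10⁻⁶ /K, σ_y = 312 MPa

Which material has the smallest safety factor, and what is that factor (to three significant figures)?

With everything in SI (GPa, ×10⁻⁶/K, MPa):
  candidate V: E = 111.0, α = 9.34, σ_y = 1090 → σ = 157 MPa, n = 6.96
  candidate B: E = 364.0, α = 8.48, σ_y = 342.0 → σ = 466 MPa, n = 0.734
  candidate G: E = 114.0, α = 17.2, σ_y = 242.7 → σ = 297 MPa, n = 0.818
  candidate P: E = 102.7, α = 8.68, σ_y = 312.0 → σ = 135 MPa, n = 2.32
The minimum is candidate B at n = 0.734.

candidate B, n = 0.734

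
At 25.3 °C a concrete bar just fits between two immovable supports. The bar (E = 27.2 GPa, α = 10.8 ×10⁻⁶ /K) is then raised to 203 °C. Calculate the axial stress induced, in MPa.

52.2 MPa

ΔT = 177.7 K. Constrained thermal stress σ = E·α·ΔT = 27.20×10³ MPa × 10.8×10⁻⁶ × 177.7 = 52.2 MPa (compressive).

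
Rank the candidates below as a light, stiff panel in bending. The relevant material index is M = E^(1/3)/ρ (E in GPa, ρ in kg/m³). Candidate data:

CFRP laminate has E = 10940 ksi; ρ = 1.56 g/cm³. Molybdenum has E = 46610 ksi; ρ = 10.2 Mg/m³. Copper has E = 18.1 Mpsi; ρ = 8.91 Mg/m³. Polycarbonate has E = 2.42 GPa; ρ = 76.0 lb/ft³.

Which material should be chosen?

Convert each candidate to consistent units, then evaluate M:
  CFRP laminate: E = 75.43 GPa, ρ = 1560 kg/m³
  molybdenum: E = 321.4 GPa, ρ = 10200 kg/m³
  copper: E = 124.8 GPa, ρ = 8910 kg/m³
  polycarbonate: E = 2.420 GPa, ρ = 1217 kg/m³
  CFRP laminate: M = 2.71×10⁻³
  polycarbonate: M = 1.10×10⁻³
  molybdenum: M = 0.672×10⁻³
  copper: M = 0.561×10⁻³
Highest index: CFRP laminate.

CFRP laminate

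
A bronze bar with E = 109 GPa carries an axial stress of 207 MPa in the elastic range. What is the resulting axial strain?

1.90×10⁻³

ε = σ/E = 207 / 109000 = 1.90×10⁻³.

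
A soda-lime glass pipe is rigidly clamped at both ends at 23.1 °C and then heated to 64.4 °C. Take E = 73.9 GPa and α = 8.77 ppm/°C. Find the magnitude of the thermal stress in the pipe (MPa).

26.8 MPa

ΔT = 41.30 K. Constrained thermal stress σ = E·α·ΔT = 73.90×10³ MPa × 8.77×10⁻⁶ × 41.30 = 26.8 MPa (compressive).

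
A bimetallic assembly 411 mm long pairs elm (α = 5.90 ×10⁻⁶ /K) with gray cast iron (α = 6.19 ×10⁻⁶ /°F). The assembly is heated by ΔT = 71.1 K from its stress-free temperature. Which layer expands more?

gray cast iron

gray cast iron: α = 6.19×10⁻⁶/°F × 9/5 = 11.1×10⁻⁶/K.
α(elm) = 5.90×10⁻⁶/K vs α(gray cast iron) = 11.1×10⁻⁶/K.
Higher α expands more for the same ΔT: gray cast iron.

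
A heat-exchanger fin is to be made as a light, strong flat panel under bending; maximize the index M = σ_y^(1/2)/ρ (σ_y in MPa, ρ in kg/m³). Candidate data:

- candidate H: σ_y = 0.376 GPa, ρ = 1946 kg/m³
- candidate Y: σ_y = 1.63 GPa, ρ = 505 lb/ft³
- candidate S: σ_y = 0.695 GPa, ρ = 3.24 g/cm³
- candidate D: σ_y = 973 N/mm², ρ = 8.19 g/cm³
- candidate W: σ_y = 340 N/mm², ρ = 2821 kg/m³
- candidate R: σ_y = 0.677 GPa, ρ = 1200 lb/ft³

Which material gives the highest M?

candidate H

Normalizing units and computing the index:
  candidate H: σ_y = 376.0 MPa, ρ = 1946 kg/m³
  candidate Y: σ_y = 1630 MPa, ρ = 8089 kg/m³
  candidate S: σ_y = 695.0 MPa, ρ = 3240 kg/m³
  candidate D: σ_y = 973.0 MPa, ρ = 8190 kg/m³
  candidate W: σ_y = 340.0 MPa, ρ = 2821 kg/m³
  candidate R: σ_y = 677.0 MPa, ρ = 19220 kg/m³
  candidate H: M = 9.96×10⁻³
  candidate S: M = 8.14×10⁻³
  candidate W: M = 6.54×10⁻³
  candidate Y: M = 4.99×10⁻³
  candidate D: M = 3.81×10⁻³
  candidate R: M = 1.35×10⁻³
Highest index: candidate H.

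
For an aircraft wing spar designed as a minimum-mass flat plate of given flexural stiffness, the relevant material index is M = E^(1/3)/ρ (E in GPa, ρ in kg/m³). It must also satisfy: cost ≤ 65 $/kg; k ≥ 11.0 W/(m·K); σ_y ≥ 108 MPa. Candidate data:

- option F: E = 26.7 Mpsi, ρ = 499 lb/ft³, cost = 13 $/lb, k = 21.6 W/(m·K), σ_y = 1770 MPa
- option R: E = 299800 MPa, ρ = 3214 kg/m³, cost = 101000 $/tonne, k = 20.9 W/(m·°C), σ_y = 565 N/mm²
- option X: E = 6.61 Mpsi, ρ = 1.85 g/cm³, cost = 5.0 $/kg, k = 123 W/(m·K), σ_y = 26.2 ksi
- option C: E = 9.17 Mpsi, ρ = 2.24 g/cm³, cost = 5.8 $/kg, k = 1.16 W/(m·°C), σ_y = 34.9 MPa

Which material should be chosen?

option X

Screen on constraints: cost ≤ 65 $/kg; k ≥ 11.0 W/(m·K); σ_y ≥ 108 MPa. Survivors: option F, option X.
After converting to SI:
  option F: E = 184.1 GPa, ρ = 7993 kg/m³
  option X: E = 45.57 GPa, ρ = 1850 kg/m³
  option X: M = 1.93×10⁻³
  option F: M = 0.712×10⁻³
Option X has the largest M.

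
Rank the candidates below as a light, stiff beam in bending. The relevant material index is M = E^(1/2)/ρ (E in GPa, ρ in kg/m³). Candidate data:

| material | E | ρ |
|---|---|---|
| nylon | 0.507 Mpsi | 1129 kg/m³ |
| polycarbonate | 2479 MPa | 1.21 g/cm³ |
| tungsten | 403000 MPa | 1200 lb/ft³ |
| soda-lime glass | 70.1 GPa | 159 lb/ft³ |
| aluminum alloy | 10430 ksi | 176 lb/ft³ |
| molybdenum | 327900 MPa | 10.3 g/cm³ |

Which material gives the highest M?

In SI units:
  nylon: E = 3.496 GPa, ρ = 1129 kg/m³
  polycarbonate: E = 2.479 GPa, ρ = 1210 kg/m³
  tungsten: E = 403.0 GPa, ρ = 19220 kg/m³
  soda-lime glass: E = 70.10 GPa, ρ = 2547 kg/m³
  aluminum alloy: E = 71.91 GPa, ρ = 2819 kg/m³
  molybdenum: E = 327.9 GPa, ρ = 10300 kg/m³
  soda-lime glass: M = 3.29×10⁻³
  aluminum alloy: M = 3.01×10⁻³
  molybdenum: M = 1.76×10⁻³
  nylon: M = 1.66×10⁻³
  polycarbonate: M = 1.30×10⁻³
  tungsten: M = 1.04×10⁻³
Soda-lime glass has the largest M.

soda-lime glass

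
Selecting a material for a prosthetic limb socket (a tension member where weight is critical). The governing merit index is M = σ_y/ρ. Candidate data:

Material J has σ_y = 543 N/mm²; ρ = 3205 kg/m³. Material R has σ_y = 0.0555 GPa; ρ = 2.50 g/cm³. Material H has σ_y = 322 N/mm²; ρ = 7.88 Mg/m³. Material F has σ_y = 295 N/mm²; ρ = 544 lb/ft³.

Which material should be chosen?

Putting every candidate on a common basis:
  material J: σ_y = 543.0 MPa, ρ = 3205 kg/m³
  material R: σ_y = 55.50 MPa, ρ = 2500 kg/m³
  material H: σ_y = 322.0 MPa, ρ = 7880 kg/m³
  material F: σ_y = 295.0 MPa, ρ = 8714 kg/m³
  material J: M = 169 kN·m/kg
  material H: M = 40.9 kN·m/kg
  material F: M = 33.9 kN·m/kg
  material R: M = 22.2 kN·m/kg
Highest index: material J.

material J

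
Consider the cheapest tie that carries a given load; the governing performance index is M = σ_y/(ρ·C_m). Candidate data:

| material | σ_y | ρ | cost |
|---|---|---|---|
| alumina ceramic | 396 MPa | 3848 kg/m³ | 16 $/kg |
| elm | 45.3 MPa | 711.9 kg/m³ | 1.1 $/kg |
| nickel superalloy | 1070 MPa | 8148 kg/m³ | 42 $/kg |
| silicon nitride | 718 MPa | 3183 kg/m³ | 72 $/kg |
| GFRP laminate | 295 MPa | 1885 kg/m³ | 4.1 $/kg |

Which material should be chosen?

Per-candidate index values:
  elm: M = 57.8 kN·m per $
  GFRP laminate: M = 38.2 kN·m per $
  alumina ceramic: M = 6.43 kN·m per $
  silicon nitride: M = 3.13 kN·m per $
  nickel superalloy: M = 3.13 kN·m per $
The maximum is for elm.

elm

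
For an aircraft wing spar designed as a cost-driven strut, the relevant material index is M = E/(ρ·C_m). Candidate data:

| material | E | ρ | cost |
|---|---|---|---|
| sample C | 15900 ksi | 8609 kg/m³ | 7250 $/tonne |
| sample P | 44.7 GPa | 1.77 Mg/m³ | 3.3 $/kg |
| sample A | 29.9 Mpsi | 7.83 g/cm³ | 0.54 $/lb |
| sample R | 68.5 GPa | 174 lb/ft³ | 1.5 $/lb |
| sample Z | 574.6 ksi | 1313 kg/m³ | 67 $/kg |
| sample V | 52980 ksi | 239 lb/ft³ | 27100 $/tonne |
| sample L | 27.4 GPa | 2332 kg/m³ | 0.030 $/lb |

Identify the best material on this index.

sample L

After converting to SI:
  sample C: E = 109.6 GPa, ρ = 8609 kg/m³, cost = 7.250 $/kg
  sample P: E = 44.70 GPa, ρ = 1770 kg/m³, cost = 3.300 $/kg
  sample A: E = 206.2 GPa, ρ = 7830 kg/m³, cost = 1.190 $/kg
  sample R: E = 68.50 GPa, ρ = 2787 kg/m³, cost = 3.307 $/kg
  sample Z: E = 3.962 GPa, ρ = 1313 kg/m³, cost = 67.00 $/kg
  sample V: E = 365.3 GPa, ρ = 3828 kg/m³, cost = 27.10 $/kg
  sample L: E = 27.40 GPa, ρ = 2332 kg/m³, cost = 0.06614 $/kg
  sample L: M = 178 MN·m per $
  sample A: M = 22.1 MN·m per $
  sample P: M = 7.65 MN·m per $
  sample R: M = 7.43 MN·m per $
  sample V: M = 3.52 MN·m per $
  sample C: M = 1.76 MN·m per $
  sample Z: M = 0.0450 MN·m per $
Highest index: sample L.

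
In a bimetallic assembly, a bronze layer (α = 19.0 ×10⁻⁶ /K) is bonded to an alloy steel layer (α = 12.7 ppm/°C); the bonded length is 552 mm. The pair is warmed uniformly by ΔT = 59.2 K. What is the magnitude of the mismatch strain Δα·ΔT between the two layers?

3.73×10⁻⁴

Δα = |19.0 − 12.7|×10⁻⁶/K = 6.30×10⁻⁶/K.
Mismatch strain = Δα·ΔT = 6.30×10⁻⁶ × 59.2 = 3.73×10⁻⁴.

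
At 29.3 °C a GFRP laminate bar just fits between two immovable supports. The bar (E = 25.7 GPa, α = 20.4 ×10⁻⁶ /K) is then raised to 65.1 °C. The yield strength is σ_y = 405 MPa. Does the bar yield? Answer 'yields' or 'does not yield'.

ΔT = 35.80 K. Constrained thermal stress σ = E·α·ΔT = 25.70×10³ MPa × 20.4×10⁻⁶ × 35.80 = 18.8 MPa (compressive).
Compare to σ_y = 405 MPa: σ < σ_y, so it does not yield.

does not yield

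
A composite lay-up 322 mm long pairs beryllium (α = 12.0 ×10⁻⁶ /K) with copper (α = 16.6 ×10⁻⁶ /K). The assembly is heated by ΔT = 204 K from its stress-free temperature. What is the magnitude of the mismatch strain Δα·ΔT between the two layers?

9.38×10⁻⁴

Δα = |12.0 − 16.6|×10⁻⁶/K = 4.60×10⁻⁶/K.
Mismatch strain = Δα·ΔT = 4.60×10⁻⁶ × 204.0 = 9.38×10⁻⁴.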